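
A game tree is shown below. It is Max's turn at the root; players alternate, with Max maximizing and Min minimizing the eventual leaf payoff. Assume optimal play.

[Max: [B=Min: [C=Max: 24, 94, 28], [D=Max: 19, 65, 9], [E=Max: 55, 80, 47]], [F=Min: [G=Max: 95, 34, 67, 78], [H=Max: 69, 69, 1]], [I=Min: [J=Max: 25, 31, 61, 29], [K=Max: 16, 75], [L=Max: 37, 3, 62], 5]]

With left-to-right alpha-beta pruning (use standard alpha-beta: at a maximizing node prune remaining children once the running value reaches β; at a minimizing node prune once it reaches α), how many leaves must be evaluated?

19

C [α=-∞,β=+∞]: v=94
D [α=-∞,β=94]: v=65
E [α=-∞,β=65]: v=80 after child 2 ≥ β → β-cutoff, skip 1
B [α=-∞,β=+∞]: v=65
G [α=65,β=+∞]: v=95
H [α=65,β=95]: v=69
F [α=65,β=+∞]: v=69
J [α=69,β=+∞]: v=61
I [α=69,β=+∞]: v=61 after child 1 ≤ α → α-cutoff, skip 3
Root [α=-∞,β=+∞]: v=69
Leaves evaluated: 19 of 26.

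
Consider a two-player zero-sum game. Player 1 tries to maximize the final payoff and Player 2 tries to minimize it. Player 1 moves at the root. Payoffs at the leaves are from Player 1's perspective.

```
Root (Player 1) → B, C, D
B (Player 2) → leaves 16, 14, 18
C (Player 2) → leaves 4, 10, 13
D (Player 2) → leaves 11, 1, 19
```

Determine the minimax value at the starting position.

14

B (Player 2): min(16, 14, 18) = 14
C (Player 2): min(4, 10, 13) = 4
D (Player 2): min(11, 1, 19) = 1
Root (Player 1): max(14, 4, 1) = 14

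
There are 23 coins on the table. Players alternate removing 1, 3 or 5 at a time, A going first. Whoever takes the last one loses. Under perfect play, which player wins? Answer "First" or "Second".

Second

W/L table (W = player to move can force a win):
i:   0  1  2  3  4  5  6  7  8  9 10 11 12 13 14 15 16 17 18 19 20 21 22 23
     W  L  W  L  W  L  W  L  W  L  W  L  W  L  W  L  W  L  W  L  W  L  W  L
Position 23 is L, so the second player wins.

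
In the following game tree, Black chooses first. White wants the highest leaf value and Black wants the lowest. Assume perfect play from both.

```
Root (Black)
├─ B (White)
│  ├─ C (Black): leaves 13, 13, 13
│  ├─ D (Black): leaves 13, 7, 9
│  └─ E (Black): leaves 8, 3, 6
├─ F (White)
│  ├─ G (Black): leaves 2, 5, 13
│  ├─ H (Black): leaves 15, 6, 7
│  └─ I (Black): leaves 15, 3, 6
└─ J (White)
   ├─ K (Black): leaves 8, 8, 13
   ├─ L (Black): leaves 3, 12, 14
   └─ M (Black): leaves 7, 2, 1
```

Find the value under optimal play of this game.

C (Black): min(13, 13, 13) = 13
D (Black): min(13, 7, 9) = 7
E (Black): min(8, 3, 6) = 3
B (White): max(13, 7, 3) = 13
G (Black): min(2, 5, 13) = 2
H (Black): min(15, 6, 7) = 6
I (Black): min(15, 3, 6) = 3
F (White): max(2, 6, 3) = 6
K (Black): min(8, 8, 13) = 8
L (Black): min(3, 12, 14) = 3
M (Black): min(7, 2, 1) = 1
J (White): max(8, 3, 1) = 8
Root (Black): min(13, 6, 8) = 6

6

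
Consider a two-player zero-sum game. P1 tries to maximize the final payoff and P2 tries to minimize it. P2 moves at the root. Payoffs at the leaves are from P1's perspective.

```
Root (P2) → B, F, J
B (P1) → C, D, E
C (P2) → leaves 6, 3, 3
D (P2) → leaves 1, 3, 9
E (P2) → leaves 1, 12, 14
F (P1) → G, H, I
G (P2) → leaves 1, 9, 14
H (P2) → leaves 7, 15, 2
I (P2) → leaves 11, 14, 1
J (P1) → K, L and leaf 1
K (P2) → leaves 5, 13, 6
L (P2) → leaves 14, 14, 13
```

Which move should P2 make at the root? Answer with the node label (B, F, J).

F

C (P2): min(6, 3, 3) = 3
D (P2): min(1, 3, 9) = 1
E (P2): min(1, 12, 14) = 1
B (P1): max(3, 1, 1) = 3
G (P2): min(1, 9, 14) = 1
H (P2): min(7, 15, 2) = 2
I (P2): min(11, 14, 1) = 1
F (P1): max(1, 2, 1) = 2
K (P2): min(5, 13, 6) = 5
L (P2): min(14, 14, 13) = 13
J (P1): max(5, 13, 1) = 13
Root (P2): min(3, 2, 13) = 2
P2 picks the child with the lowest value: F (value 2).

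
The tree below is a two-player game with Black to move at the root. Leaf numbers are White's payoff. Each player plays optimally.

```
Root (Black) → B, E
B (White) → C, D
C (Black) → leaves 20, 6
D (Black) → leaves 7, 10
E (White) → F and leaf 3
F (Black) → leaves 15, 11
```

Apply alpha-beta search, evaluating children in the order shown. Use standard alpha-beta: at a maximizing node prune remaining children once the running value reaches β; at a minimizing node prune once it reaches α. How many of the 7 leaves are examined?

C [α=-∞,β=+∞]: v=6
D [α=6,β=+∞]: v=7
B [α=-∞,β=+∞]: v=7
F [α=-∞,β=7]: v=11
E [α=-∞,β=7]: v=11 after child 1 ≥ β → β-cutoff, skip 1
Root [α=-∞,β=+∞]: v=7
Leaves evaluated: 6 of 7.

6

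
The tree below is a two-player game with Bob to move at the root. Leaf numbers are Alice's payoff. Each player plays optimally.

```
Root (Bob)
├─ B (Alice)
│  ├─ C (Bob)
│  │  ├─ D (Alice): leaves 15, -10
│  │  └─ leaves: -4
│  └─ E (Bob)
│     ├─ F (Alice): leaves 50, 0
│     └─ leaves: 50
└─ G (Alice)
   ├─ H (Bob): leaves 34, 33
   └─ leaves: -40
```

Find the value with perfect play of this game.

D (Alice): max(15, -10) = 15
C (Bob): min(15, -4) = -4
F (Alice): max(50, 0) = 50
E (Bob): min(50, 50) = 50
B (Alice): max(-4, 50) = 50
H (Bob): min(34, 33) = 33
G (Alice): max(33, -40) = 33
Root (Bob): min(50, 33) = 33

33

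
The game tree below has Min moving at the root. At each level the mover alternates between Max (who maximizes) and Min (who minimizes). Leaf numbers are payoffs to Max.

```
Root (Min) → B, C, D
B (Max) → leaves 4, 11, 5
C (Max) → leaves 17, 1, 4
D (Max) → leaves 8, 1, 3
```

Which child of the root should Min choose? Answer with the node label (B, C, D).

B (Max): max(4, 11, 5) = 11
C (Max): max(17, 1, 4) = 17
D (Max): max(8, 1, 3) = 8
Root (Min): min(11, 17, 8) = 8
Min picks the child with the lowest value: D (value 8).

D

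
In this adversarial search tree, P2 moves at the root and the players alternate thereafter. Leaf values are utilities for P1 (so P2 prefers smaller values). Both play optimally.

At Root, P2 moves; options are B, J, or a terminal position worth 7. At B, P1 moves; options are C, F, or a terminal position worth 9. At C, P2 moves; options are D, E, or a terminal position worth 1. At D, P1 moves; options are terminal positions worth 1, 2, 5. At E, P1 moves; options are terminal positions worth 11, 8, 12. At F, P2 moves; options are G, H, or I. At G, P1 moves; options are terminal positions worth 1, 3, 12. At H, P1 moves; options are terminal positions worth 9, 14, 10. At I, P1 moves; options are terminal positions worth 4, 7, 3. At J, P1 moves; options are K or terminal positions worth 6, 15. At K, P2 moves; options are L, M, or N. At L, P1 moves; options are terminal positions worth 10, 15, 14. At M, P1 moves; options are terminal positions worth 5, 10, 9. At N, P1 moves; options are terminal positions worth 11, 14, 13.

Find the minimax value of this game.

D (P1): max(1, 2, 5) = 5
E (P1): max(11, 8, 12) = 12
C (P2): min(5, 12, 1) = 1
G (P1): max(1, 3, 12) = 12
H (P1): max(9, 14, 10) = 14
I (P1): max(4, 7, 3) = 7
F (P2): min(12, 14, 7) = 7
B (P1): max(1, 7, 9) = 9
L (P1): max(10, 15, 14) = 15
M (P1): max(5, 10, 9) = 10
N (P1): max(11, 14, 13) = 14
K (P2): min(15, 10, 14) = 10
J (P1): max(10, 6, 15) = 15
Root (P2): min(9, 15, 7) = 7

7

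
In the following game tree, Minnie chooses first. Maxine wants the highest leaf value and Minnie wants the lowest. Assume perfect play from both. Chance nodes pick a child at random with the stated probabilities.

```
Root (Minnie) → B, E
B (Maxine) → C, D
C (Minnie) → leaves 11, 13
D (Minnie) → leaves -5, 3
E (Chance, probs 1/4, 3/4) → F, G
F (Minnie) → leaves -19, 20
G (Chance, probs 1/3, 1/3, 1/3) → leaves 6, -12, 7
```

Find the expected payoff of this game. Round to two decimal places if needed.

-4.5

C (Minnie): min(11, 13) = 11
D (Minnie): min(-5, 3) = -5
B (Maxine): max(11, -5) = 11
F (Minnie): min(-19, 20) = -19
G (Chance): 1/3·6 + 1/3·-12 + 1/3·7 = 0.33
E (Chance): 1/4·-19 + 3/4·0.33 = -4.5
Root (Minnie): min(11, -4.5) = -4.5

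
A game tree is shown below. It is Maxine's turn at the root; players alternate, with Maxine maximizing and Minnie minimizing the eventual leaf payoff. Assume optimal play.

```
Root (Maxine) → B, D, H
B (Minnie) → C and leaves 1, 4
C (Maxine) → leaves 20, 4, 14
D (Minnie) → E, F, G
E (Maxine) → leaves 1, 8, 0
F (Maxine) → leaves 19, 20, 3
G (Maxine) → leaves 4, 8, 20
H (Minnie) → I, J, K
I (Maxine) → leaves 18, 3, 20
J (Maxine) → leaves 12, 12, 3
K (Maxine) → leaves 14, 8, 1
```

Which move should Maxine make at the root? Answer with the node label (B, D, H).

H

C (Maxine): max(20, 4, 14) = 20
B (Minnie): min(20, 1, 4) = 1
E (Maxine): max(1, 8, 0) = 8
F (Maxine): max(19, 20, 3) = 20
G (Maxine): max(4, 8, 20) = 20
D (Minnie): min(8, 20, 20) = 8
I (Maxine): max(18, 3, 20) = 20
J (Maxine): max(12, 12, 3) = 12
K (Maxine): max(14, 8, 1) = 14
H (Minnie): min(20, 12, 14) = 12
Root (Maxine): max(1, 8, 12) = 12
Maxine picks the child with the highest value: H (value 12).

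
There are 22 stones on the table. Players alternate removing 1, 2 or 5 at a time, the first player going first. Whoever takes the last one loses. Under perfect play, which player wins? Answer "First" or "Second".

W/L table (W = player to move can force a win):
i:   0  1  2  3  4  5  6  7  8  9 10 11 12 13 14 15 16 17 18 19 20 21 22
     W  L  W  W  L  W  W  L  W  W  L  W  W  L  W  W  L  W  W  L  W  W  L
Position 22 is L, so the second player wins.

Second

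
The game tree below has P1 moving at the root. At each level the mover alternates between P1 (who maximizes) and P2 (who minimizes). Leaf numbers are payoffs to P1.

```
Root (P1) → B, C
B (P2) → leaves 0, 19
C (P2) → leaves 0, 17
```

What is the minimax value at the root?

0

B (P2): min(0, 19) = 0
C (P2): min(0, 17) = 0
Root (P1): max(0, 0) = 0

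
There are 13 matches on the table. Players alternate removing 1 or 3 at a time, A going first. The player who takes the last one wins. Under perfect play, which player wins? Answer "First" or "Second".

Compute winning (W) and losing (L) positions by backward induction:
i:   0  1  2  3  4  5  6  7  8  9 10 11 12 13
     L  W  L  W  L  W  L  W  L  W  L  W  L  W
Position 13 is W, so the first player wins.

First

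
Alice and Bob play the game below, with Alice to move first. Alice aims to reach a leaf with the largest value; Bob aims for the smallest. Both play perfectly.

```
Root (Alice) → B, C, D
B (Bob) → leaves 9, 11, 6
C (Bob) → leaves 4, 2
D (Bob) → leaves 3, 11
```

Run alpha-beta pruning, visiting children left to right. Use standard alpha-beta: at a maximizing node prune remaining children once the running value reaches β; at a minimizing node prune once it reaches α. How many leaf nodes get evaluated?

B [α=-∞,β=+∞]: v=6
C [α=6,β=+∞]: v=4 after child 1 ≤ α → α-cutoff, skip 1
D [α=6,β=+∞]: v=3 after child 1 ≤ α → α-cutoff, skip 1
Root [α=-∞,β=+∞]: v=6
Leaves evaluated: 5 of 7.

5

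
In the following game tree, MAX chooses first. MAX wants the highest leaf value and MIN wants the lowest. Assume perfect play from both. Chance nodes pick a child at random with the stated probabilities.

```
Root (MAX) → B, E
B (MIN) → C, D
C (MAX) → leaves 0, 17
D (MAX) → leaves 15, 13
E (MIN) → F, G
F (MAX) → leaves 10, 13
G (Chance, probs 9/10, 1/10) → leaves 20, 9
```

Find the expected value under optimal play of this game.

15

C (MAX): max(0, 17) = 17
D (MAX): max(15, 13) = 15
B (MIN): min(17, 15) = 15
F (MAX): max(10, 13) = 13
G (Chance): 9/10·20 + 1/10·9 = 18.9
E (MIN): min(13, 18.9) = 13
Root (MAX): max(15, 13) = 15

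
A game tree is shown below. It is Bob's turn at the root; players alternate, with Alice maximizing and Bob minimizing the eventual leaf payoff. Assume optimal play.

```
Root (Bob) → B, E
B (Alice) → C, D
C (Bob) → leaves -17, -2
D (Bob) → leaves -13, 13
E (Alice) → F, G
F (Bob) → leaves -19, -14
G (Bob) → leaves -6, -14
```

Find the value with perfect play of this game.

-14

C (Bob): min(-17, -2) = -17
D (Bob): min(-13, 13) = -13
B (Alice): max(-17, -13) = -13
F (Bob): min(-19, -14) = -19
G (Bob): min(-6, -14) = -14
E (Alice): max(-19, -14) = -14
Root (Bob): min(-13, -14) = -14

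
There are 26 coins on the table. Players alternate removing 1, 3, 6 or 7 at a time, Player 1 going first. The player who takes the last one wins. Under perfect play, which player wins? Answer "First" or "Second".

Second

Mark each pile size as W (mover wins) or L (mover loses):
i:   0  1  2  3  4  5  6  7  8  9 10 11 12 13 14 15 16 17 18 19 20 21 22 23 24 25 26
     L  W  L  W  L  W  W  W  W  W  W  W  L  W  L  W  L  W  W  W  W  W  W  W  L  W  L
Position 26 is L, so the second player wins.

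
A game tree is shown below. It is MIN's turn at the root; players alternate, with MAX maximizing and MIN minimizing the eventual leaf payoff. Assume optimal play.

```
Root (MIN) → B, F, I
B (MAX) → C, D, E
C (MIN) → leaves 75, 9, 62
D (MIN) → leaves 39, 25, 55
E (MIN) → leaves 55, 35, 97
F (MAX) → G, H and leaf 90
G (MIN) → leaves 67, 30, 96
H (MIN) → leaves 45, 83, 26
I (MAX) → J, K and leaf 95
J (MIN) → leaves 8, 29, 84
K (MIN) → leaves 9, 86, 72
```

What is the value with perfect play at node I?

95

J: min(8, 29, 84) = 8
K: min(9, 86, 72) = 9
I: max(8, 9, 95) = 95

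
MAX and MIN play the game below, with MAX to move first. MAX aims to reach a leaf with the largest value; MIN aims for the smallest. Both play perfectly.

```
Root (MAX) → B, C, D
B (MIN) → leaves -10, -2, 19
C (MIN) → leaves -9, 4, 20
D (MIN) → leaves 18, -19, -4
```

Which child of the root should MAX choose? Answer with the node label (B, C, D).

C

B (MIN): min(-10, -2, 19) = -10
C (MIN): min(-9, 4, 20) = -9
D (MIN): min(18, -19, -4) = -19
Root (MAX): max(-10, -9, -19) = -9
MAX picks the child with the highest value: C (value -9).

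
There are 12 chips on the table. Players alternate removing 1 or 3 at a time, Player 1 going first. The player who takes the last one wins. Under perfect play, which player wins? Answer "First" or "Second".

Compute winning (W) and losing (L) positions by backward induction:
i:   0  1  2  3  4  5  6  7  8  9 10 11 12
     L  W  L  W  L  W  L  W  L  W  L  W  L
Position 12 is L, so the second player wins.

Second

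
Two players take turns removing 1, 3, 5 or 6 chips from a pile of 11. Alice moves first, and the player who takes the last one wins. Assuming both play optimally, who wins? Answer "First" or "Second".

Mark each pile size as W (mover wins) or L (mover loses):
i:   0  1  2  3  4  5  6  7  8  9 10 11
     L  W  L  W  L  W  W  W  W  W  W  L
Position 11 is L, so the second player wins.

Second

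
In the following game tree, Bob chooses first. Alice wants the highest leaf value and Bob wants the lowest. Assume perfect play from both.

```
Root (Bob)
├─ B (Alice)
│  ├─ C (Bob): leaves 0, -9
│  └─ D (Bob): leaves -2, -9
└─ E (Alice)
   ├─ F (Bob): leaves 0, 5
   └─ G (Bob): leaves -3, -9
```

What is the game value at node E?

0

F: min(0, 5) = 0
G: min(-3, -9) = -9
E: max(0, -9) = 0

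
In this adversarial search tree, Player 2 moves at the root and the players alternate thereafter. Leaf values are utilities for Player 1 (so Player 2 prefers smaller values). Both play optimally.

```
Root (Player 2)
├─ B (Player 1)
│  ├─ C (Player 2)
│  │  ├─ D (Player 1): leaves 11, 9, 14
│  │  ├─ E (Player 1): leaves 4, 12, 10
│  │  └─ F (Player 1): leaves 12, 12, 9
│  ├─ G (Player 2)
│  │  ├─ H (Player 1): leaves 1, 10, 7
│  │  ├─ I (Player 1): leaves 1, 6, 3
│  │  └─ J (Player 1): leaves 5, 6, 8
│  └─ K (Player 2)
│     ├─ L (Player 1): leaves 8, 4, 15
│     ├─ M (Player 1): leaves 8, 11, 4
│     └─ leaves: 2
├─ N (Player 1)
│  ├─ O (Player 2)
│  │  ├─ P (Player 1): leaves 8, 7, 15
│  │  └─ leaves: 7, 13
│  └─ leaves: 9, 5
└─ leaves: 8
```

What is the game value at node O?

7

P: max(8, 7, 15) = 15
O: min(15, 7, 13) = 7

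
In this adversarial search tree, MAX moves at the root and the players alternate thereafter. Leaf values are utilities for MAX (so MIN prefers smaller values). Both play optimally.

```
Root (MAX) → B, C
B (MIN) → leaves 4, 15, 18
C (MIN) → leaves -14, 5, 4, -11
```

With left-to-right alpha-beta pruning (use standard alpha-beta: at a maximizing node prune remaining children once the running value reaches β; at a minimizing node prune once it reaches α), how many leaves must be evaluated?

B [α=-∞,β=+∞]: v=4
C [α=4,β=+∞]: v=-14 after child 1 ≤ α → α-cutoff, skip 3
Root [α=-∞,β=+∞]: v=4
Leaves evaluated: 4 of 7.

4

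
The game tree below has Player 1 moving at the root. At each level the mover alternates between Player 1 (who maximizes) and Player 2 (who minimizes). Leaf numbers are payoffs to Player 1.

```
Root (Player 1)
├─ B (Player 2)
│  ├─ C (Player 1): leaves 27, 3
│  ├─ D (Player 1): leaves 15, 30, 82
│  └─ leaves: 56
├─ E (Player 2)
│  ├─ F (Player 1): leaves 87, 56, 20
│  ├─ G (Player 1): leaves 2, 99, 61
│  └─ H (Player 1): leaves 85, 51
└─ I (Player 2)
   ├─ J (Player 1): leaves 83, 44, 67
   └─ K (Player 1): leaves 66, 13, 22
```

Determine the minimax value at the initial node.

C (Player 1): max(27, 3) = 27
D (Player 1): max(15, 30, 82) = 82
B (Player 2): min(27, 82, 56) = 27
F (Player 1): max(87, 56, 20) = 87
G (Player 1): max(2, 99, 61) = 99
H (Player 1): max(85, 51) = 85
E (Player 2): min(87, 99, 85) = 85
J (Player 1): max(83, 44, 67) = 83
K (Player 1): max(66, 13, 22) = 66
I (Player 2): min(83, 66) = 66
Root (Player 1): max(27, 85, 66) = 85

85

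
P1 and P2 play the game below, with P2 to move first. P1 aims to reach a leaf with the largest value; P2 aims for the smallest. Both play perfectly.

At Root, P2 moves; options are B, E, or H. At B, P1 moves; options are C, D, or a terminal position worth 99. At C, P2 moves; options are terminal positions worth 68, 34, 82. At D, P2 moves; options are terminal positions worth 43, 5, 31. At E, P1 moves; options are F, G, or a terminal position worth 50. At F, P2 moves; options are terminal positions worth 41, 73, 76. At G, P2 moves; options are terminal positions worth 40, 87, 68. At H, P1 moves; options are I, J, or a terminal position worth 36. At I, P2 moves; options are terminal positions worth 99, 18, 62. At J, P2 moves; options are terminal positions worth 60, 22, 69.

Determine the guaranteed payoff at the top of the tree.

C (P2): min(68, 34, 82) = 34
D (P2): min(43, 5, 31) = 5
B (P1): max(34, 5, 99) = 99
F (P2): min(41, 73, 76) = 41
G (P2): min(40, 87, 68) = 40
E (P1): max(41, 40, 50) = 50
I (P2): min(99, 18, 62) = 18
J (P2): min(60, 22, 69) = 22
H (P1): max(18, 22, 36) = 36
Root (P2): min(99, 50, 36) = 36

36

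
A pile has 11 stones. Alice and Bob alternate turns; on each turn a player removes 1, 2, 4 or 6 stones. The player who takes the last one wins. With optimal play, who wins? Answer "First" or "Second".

Second

i:   0  1  2  3  4  5  6  7  8  9 10 11
     L  W  W  L  W  W  W  W  L  W  W  L
Position 11 is L, so the second player wins.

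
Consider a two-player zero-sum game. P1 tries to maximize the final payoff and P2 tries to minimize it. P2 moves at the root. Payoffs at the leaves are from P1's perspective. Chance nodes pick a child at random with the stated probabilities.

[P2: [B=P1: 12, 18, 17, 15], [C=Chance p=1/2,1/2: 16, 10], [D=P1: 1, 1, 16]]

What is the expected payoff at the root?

13

B (P1): max(12, 18, 17, 15) = 18
C (Chance): 1/2·16 + 1/2·10 = 13
D (P1): max(1, 1, 16) = 16
Root (P2): min(18, 13, 16) = 13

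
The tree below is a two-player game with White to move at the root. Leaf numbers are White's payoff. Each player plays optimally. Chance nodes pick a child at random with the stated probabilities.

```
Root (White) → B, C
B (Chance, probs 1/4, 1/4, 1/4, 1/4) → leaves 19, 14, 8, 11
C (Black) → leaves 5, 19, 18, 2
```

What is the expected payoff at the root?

B (Chance): 1/4·19 + 1/4·14 + 1/4·8 + 1/4·11 = 13
C (Black): min(5, 19, 18, 2) = 2
Root (White): max(13, 2) = 13

13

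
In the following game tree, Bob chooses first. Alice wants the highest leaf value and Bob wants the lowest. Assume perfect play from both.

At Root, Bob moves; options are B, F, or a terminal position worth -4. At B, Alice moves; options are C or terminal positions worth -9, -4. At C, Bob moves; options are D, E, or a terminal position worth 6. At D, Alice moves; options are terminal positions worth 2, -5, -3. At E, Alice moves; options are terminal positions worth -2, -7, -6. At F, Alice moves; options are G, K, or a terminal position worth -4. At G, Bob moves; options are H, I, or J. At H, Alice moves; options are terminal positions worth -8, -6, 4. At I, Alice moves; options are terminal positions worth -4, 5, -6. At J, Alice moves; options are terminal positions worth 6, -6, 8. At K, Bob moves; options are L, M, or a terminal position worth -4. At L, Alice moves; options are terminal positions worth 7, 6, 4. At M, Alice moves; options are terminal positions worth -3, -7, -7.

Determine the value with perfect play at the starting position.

D (Alice): max(2, -5, -3) = 2
E (Alice): max(-2, -7, -6) = -2
C (Bob): min(2, -2, 6) = -2
B (Alice): max(-2, -9, -4) = -2
H (Alice): max(-8, -6, 4) = 4
I (Alice): max(-4, 5, -6) = 5
J (Alice): max(6, -6, 8) = 8
G (Bob): min(4, 5, 8) = 4
L (Alice): max(7, 6, 4) = 7
M (Alice): max(-3, -7, -7) = -3
K (Bob): min(7, -3, -4) = -4
F (Alice): max(4, -4, -4) = 4
Root (Bob): min(-2, 4, -4) = -4

-4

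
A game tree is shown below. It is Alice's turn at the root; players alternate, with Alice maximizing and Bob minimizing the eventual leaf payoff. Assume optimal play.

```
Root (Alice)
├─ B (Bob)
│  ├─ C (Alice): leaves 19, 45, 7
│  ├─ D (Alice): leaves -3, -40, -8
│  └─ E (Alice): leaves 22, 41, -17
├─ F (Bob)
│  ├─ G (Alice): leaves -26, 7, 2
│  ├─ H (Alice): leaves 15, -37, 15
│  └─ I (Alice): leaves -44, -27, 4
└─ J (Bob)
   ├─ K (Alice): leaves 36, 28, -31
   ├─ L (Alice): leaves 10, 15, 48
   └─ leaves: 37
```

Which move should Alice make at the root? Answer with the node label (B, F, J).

C (Alice): max(19, 45, 7) = 45
D (Alice): max(-3, -40, -8) = -3
E (Alice): max(22, 41, -17) = 41
B (Bob): min(45, -3, 41) = -3
G (Alice): max(-26, 7, 2) = 7
H (Alice): max(15, -37, 15) = 15
I (Alice): max(-44, -27, 4) = 4
F (Bob): min(7, 15, 4) = 4
K (Alice): max(36, 28, -31) = 36
L (Alice): max(10, 15, 48) = 48
J (Bob): min(36, 48, 37) = 36
Root (Alice): max(-3, 4, 36) = 36
Alice picks the child with the highest value: J (value 36).

J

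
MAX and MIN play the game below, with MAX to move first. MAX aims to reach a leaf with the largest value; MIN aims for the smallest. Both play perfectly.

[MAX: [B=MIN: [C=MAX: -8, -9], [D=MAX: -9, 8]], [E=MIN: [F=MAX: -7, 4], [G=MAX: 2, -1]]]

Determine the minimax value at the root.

2

C (MAX): max(-8, -9) = -8
D (MAX): max(-9, 8) = 8
B (MIN): min(-8, 8) = -8
F (MAX): max(-7, 4) = 4
G (MAX): max(2, -1) = 2
E (MIN): min(4, 2) = 2
Root (MAX): max(-8, 2) = 2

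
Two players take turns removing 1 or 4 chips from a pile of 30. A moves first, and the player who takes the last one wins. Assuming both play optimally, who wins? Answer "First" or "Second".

Second

Compute winning (W) and losing (L) positions by backward induction:
i:   0  1  2  3  4  5  6  7  8  9 10 11 12 13 14 15 16 17 18 19 20 21 22 23 24 25 26 27 28 29 30
     L  W  L  W  W  L  W  L  W  W  L  W  L  W  W  L  W  L  W  W  L  W  L  W  W  L  W  L  W  W  L
Position 30 is L, so the second player wins.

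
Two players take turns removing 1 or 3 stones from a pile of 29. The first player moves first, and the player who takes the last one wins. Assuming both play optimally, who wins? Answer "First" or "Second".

Compute winning (W) and losing (L) positions by backward induction:
i:   0  1  2  3  4  5  6  7  8  9 10 11 12 13 14 15 16 17 18 19 20 21 22 23 24 25 26 27 28 29
     L  W  L  W  L  W  L  W  L  W  L  W  L  W  L  W  L  W  L  W  L  W  L  W  L  W  L  W  L  W
Position 29 is W, so the first player wins.

First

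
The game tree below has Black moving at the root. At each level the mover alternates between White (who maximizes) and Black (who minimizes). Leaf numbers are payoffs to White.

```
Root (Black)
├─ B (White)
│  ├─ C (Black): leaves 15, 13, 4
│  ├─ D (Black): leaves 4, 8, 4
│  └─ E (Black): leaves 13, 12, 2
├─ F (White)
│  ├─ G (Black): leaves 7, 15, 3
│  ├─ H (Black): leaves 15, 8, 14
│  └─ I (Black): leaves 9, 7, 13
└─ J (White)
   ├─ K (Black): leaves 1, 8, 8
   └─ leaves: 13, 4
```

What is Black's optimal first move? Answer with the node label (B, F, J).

C (Black): min(15, 13, 4) = 4
D (Black): min(4, 8, 4) = 4
E (Black): min(13, 12, 2) = 2
B (White): max(4, 4, 2) = 4
G (Black): min(7, 15, 3) = 3
H (Black): min(15, 8, 14) = 8
I (Black): min(9, 7, 13) = 7
F (White): max(3, 8, 7) = 8
K (Black): min(1, 8, 8) = 1
J (White): max(1, 13, 4) = 13
Root (Black): min(4, 8, 13) = 4
Black picks the child with the lowest value: B (value 4).

B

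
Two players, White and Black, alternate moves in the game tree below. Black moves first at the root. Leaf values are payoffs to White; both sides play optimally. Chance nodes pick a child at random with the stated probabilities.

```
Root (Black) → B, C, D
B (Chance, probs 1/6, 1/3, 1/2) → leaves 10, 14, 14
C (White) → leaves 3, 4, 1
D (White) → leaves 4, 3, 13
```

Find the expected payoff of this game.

4

B (Chance): 1/6·10 + 1/3·14 + 1/2·14 = 13.33
C (White): max(3, 4, 1) = 4
D (White): max(4, 3, 13) = 13
Root (Black): min(13.33, 4, 13) = 4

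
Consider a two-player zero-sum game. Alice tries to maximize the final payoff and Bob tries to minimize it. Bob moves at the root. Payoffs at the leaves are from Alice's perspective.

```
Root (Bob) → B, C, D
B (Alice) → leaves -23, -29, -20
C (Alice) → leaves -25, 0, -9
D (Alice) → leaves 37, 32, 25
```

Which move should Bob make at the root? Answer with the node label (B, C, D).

B (Alice): max(-23, -29, -20) = -20
C (Alice): max(-25, 0, -9) = 0
D (Alice): max(37, 32, 25) = 37
Root (Bob): min(-20, 0, 37) = -20
Bob picks the child with the lowest value: B (value -20).

B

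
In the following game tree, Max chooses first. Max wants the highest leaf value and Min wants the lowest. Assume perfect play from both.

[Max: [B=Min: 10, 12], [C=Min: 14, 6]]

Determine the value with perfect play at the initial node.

B (Min): min(10, 12) = 10
C (Min): min(14, 6) = 6
Root (Max): max(10, 6) = 10

10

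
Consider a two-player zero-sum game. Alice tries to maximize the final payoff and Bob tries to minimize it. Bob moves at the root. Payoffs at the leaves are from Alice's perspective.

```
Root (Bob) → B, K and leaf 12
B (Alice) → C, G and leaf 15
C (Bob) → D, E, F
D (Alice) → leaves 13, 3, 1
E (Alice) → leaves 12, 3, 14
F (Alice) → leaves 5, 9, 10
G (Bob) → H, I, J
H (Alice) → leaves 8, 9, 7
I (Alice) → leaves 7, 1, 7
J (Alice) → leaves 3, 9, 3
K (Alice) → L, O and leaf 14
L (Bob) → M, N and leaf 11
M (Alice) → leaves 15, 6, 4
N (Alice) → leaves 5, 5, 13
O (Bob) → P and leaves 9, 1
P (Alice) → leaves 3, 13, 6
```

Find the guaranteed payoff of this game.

12

D (Alice): max(13, 3, 1) = 13
E (Alice): max(12, 3, 14) = 14
F (Alice): max(5, 9, 10) = 10
C (Bob): min(13, 14, 10) = 10
H (Alice): max(8, 9, 7) = 9
I (Alice): max(7, 1, 7) = 7
J (Alice): max(3, 9, 3) = 9
G (Bob): min(9, 7, 9) = 7
B (Alice): max(10, 7, 15) = 15
M (Alice): max(15, 6, 4) = 15
N (Alice): max(5, 5, 13) = 13
L (Bob): min(15, 13, 11) = 11
P (Alice): max(3, 13, 6) = 13
O (Bob): min(13, 9, 1) = 1
K (Alice): max(11, 1, 14) = 14
Root (Bob): min(15, 14, 12) = 12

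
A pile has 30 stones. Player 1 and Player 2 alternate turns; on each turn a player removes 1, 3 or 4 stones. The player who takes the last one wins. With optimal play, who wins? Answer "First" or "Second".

Second

W/L table (W = player to move can force a win):
i:   0  1  2  3  4  5  6  7  8  9 10 11 12 13 14 15 16 17 18 19 20 21 22 23 24 25 26 27 28 29 30
     L  W  L  W  W  W  W  L  W  L  W  W  W  W  L  W  L  W  W  W  W  L  W  L  W  W  W  W  L  W  L
Position 30 is L, so the second player wins.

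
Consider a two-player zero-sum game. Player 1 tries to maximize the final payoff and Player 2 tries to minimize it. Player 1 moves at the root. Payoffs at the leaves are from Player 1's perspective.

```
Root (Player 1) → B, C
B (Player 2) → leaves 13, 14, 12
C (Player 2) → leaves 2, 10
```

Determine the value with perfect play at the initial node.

B (Player 2): min(13, 14, 12) = 12
C (Player 2): min(2, 10) = 2
Root (Player 1): max(12, 2) = 12

12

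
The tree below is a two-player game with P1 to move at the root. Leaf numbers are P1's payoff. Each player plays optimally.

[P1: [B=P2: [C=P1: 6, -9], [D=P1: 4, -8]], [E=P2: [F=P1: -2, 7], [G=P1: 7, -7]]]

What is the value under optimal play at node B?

C: max(6, -9) = 6
D: max(4, -8) = 4
B: min(6, 4) = 4

4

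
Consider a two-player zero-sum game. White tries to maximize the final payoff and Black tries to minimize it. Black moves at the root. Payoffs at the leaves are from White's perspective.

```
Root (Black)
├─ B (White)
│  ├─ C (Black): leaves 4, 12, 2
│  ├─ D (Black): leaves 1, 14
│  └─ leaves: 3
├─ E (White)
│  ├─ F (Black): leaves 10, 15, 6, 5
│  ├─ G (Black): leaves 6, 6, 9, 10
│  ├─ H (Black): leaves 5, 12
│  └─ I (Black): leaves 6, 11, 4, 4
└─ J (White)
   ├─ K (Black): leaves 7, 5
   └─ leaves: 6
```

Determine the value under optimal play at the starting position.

3

C (Black): min(4, 12, 2) = 2
D (Black): min(1, 14) = 1
B (White): max(2, 1, 3) = 3
F (Black): min(10, 15, 6, 5) = 5
G (Black): min(6, 6, 9, 10) = 6
H (Black): min(5, 12) = 5
I (Black): min(6, 11, 4, 4) = 4
E (White): max(5, 6, 5, 4) = 6
K (Black): min(7, 5) = 5
J (White): max(5, 6) = 6
Root (Black): min(3, 6, 6) = 3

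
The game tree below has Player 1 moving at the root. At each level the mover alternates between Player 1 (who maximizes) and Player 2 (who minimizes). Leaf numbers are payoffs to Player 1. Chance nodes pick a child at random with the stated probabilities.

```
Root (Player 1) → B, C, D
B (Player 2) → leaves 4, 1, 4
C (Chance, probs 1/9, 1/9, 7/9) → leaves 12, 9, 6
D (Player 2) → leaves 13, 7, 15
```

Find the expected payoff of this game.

7

B (Player 2): min(4, 1, 4) = 1
C (Chance): 1/9·12 + 1/9·9 + 7/9·6 = 7
D (Player 2): min(13, 7, 15) = 7
Root (Player 1): max(1, 7, 7) = 7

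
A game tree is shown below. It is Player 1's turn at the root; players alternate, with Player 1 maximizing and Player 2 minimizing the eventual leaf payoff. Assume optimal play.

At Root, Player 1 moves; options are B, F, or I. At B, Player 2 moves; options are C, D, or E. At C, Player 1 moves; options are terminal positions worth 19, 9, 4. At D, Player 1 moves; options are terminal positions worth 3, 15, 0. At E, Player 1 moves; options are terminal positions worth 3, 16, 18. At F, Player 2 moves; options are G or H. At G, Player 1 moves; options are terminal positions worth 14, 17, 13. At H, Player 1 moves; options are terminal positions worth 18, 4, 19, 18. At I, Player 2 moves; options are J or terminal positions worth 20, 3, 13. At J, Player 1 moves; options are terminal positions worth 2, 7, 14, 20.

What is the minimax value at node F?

17

G: max(14, 17, 13) = 17
H: max(18, 4, 19, 18) = 19
F: min(17, 19) = 17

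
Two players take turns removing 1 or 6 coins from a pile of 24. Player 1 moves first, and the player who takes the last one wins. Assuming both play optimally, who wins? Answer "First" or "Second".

Compute winning (W) and losing (L) positions by backward induction:
i:   0  1  2  3  4  5  6  7  8  9 10 11 12 13 14 15 16 17 18 19 20 21 22 23 24
     L  W  L  W  L  W  W  L  W  L  W  L  W  W  L  W  L  W  L  W  W  L  W  L  W
Position 24 is W, so the first player wins.

First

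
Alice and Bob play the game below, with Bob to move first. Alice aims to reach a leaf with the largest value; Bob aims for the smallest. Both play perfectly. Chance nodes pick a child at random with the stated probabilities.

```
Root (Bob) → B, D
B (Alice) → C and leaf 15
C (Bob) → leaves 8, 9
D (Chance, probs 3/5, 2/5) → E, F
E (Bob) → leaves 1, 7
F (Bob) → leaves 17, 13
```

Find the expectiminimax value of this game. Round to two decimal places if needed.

5.8

C (Bob): min(8, 9) = 8
B (Alice): max(8, 15) = 15
E (Bob): min(1, 7) = 1
F (Bob): min(17, 13) = 13
D (Chance): 3/5·1 + 2/5·13 = 5.8
Root (Bob): min(15, 5.8) = 5.8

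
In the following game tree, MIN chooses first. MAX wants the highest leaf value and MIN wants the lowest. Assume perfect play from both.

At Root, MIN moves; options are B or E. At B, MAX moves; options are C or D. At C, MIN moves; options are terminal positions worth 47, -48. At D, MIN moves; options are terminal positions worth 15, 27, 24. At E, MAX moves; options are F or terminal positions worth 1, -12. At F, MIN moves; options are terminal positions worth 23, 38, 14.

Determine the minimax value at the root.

14

C (MIN): min(47, -48) = -48
D (MIN): min(15, 27, 24) = 15
B (MAX): max(-48, 15) = 15
F (MIN): min(23, 38, 14) = 14
E (MAX): max(14, 1, -12) = 14
Root (MIN): min(15, 14) = 14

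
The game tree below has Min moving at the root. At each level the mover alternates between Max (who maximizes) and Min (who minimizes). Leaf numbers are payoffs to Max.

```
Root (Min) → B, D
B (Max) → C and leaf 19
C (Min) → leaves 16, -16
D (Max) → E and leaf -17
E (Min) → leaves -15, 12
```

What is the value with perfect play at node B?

C: min(16, -16) = -16
B: max(-16, 19) = 19

19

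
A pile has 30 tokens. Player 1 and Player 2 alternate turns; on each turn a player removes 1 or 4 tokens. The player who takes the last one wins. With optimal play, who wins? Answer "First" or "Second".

Compute winning (W) and losing (L) positions by backward induction:
i:   0  1  2  3  4  5  6  7  8  9 10 11 12 13 14 15 16 17 18 19 20 21 22 23 24 25 26 27 28 29 30
     L  W  L  W  W  L  W  L  W  W  L  W  L  W  W  L  W  L  W  W  L  W  L  W  W  L  W  L  W  W  L
Position 30 is L, so the second player wins.

Second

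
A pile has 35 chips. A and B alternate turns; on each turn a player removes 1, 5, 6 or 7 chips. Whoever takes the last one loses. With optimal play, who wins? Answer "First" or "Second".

First

Positions where the player to move wins (W) vs loses (L):
i:   0  1  2  3  4  5  6  7  8  9 10 11 12 13 14 15 16 17 18 19 20 21 22 23 24 25 26 27 28 29 30 31 32 33 34 35
     W  L  W  L  W  L  W  W  W  W  W  W  W  L  W  L  W  L  W  W  W  W  W  W  W  L  W  L  W  L  W  W  W  W  W  W
Position 35 is W, so the first player wins.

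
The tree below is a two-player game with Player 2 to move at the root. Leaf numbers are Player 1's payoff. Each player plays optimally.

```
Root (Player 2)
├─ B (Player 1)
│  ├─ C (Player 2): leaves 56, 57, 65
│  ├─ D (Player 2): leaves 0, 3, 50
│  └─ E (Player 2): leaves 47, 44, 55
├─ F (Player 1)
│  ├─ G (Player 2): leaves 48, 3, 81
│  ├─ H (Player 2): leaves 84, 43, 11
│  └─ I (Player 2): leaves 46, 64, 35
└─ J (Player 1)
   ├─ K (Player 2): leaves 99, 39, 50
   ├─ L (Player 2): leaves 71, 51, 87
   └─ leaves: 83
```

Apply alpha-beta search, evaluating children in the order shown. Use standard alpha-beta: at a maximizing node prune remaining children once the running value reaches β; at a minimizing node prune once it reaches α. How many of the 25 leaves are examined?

C [α=-∞,β=+∞]: v=56
D [α=56,β=+∞]: v=0 after child 1 ≤ α → α-cutoff, skip 2
E [α=56,β=+∞]: v=47 after child 1 ≤ α → α-cutoff, skip 2
B [α=-∞,β=+∞]: v=56
G [α=-∞,β=56]: v=3
H [α=3,β=56]: v=11
I [α=11,β=56]: v=35
F [α=-∞,β=56]: v=35
K [α=-∞,β=35]: v=39
J [α=-∞,β=35]: v=39 after child 1 ≥ β → β-cutoff, skip 2
Root [α=-∞,β=+∞]: v=35
Leaves evaluated: 17 of 25.

17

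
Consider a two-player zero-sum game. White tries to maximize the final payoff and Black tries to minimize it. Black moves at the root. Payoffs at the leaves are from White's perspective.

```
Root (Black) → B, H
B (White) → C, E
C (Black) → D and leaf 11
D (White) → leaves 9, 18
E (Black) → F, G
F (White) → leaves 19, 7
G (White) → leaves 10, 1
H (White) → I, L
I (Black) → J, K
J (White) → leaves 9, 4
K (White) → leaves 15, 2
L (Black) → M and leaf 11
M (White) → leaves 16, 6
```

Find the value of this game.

D (White): max(9, 18) = 18
C (Black): min(18, 11) = 11
F (White): max(19, 7) = 19
G (White): max(10, 1) = 10
E (Black): min(19, 10) = 10
B (White): max(11, 10) = 11
J (White): max(9, 4) = 9
K (White): max(15, 2) = 15
I (Black): min(9, 15) = 9
M (White): max(16, 6) = 16
L (Black): min(16, 11) = 11
H (White): max(9, 11) = 11
Root (Black): min(11, 11) = 11

11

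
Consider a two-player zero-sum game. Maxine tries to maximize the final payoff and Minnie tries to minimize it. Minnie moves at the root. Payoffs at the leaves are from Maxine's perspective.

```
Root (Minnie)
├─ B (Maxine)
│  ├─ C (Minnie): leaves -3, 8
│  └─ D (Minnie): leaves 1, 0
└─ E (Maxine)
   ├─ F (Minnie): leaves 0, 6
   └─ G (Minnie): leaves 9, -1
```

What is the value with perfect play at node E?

0

F: min(0, 6) = 0
G: min(9, -1) = -1
E: max(0, -1) = 0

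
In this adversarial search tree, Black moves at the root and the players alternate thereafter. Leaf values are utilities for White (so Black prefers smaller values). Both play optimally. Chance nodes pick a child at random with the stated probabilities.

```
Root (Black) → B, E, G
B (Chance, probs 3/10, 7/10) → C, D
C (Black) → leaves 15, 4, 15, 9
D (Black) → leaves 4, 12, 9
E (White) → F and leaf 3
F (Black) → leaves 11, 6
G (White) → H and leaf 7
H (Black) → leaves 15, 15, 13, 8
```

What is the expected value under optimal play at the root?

4

C (Black): min(15, 4, 15, 9) = 4
D (Black): min(4, 12, 9) = 4
B (Chance): 3/10·4 + 7/10·4 = 4
F (Black): min(11, 6) = 6
E (White): max(6, 3) = 6
H (Black): min(15, 15, 13, 8) = 8
G (White): max(8, 7) = 8
Root (Black): min(4, 6, 8) = 4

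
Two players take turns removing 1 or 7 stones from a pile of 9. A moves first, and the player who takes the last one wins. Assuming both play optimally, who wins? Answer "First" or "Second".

Positions where the player to move wins (W) vs loses (L):
i:   0  1  2  3  4  5  6  7  8  9
     L  W  L  W  L  W  L  W  L  W
Position 9 is W, so the first player wins.

First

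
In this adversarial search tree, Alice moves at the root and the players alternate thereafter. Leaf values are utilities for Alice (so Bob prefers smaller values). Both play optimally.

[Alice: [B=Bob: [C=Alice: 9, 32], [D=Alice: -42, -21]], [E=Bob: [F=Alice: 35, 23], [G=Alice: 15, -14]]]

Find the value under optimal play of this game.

15

C (Alice): max(9, 32) = 32
D (Alice): max(-42, -21) = -21
B (Bob): min(32, -21) = -21
F (Alice): max(35, 23) = 35
G (Alice): max(15, -14) = 15
E (Bob): min(35, 15) = 15
Root (Alice): max(-21, 15) = 15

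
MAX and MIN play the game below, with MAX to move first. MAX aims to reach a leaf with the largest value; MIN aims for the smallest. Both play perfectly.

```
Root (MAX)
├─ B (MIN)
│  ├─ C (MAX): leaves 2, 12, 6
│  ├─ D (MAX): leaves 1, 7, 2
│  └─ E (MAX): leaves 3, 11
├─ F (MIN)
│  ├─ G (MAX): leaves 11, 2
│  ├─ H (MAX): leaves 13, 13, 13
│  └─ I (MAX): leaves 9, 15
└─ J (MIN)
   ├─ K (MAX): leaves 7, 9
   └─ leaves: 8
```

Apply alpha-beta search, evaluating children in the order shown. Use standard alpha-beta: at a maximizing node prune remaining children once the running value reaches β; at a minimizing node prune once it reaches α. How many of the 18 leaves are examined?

15

C [α=-∞,β=+∞]: v=12
D [α=-∞,β=12]: v=7
E [α=-∞,β=7]: v=11
B [α=-∞,β=+∞]: v=7
G [α=7,β=+∞]: v=11
H [α=7,β=11]: v=13 after child 1 ≥ β → β-cutoff, skip 2
I [α=7,β=11]: v=15
F [α=7,β=+∞]: v=11
K [α=11,β=+∞]: v=9
J [α=11,β=+∞]: v=9 after child 1 ≤ α → α-cutoff, skip 1
Root [α=-∞,β=+∞]: v=11
Leaves evaluated: 15 of 18.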